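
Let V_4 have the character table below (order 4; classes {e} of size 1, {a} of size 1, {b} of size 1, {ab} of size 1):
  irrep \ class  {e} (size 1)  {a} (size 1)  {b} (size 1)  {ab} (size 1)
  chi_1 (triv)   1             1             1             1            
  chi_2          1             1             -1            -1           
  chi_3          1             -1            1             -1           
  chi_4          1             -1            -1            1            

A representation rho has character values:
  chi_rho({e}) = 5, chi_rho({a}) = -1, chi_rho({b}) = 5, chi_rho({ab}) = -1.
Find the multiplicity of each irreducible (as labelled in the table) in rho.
Multiplicities: chi_1: 2, chi_2: 0, chi_3: 3, chi_4: 0.

Reasoning: Use <chi_rho, chi> = (1/|G|) sum_C |C| * chi_rho(C) * conj(chi(C)) with |G| = 4 for each irreducible chi in the table:
  <chi_rho, chi_1> = (1/4)[1*(5)*conj(1) + 1*(-1)*conj(1) + 1*(5)*conj(1) + 1*(-1)*conj(1)]
      = (1/4)[(5) + (-1) + (5) + (-1)] = 8/4 = 2
  <chi_rho, chi_2> = (1/4)[1*(5)*conj(1) + 1*(-1)*conj(1) + 1*(5)*conj(-1) + 1*(-1)*conj(-1)]
      = (1/4)[(5) + (-1) + (-5) + (1)] = 0/4 = 0
  <chi_rho, chi_3> = (1/4)[1*(5)*conj(1) + 1*(-1)*conj(-1) + 1*(5)*conj(1) + 1*(-1)*conj(-1)]
      = (1/4)[(5) + (1) + (5) + (1)] = 12/4 = 3
  <chi_rho, chi_4> = (1/4)[1*(5)*conj(1) + 1*(-1)*conj(-1) + 1*(5)*conj(-1) + 1*(-1)*conj(1)]
      = (1/4)[(5) + (1) + (-5) + (-1)] = 0/4 = 0
Dimension check: dim(rho) = sum (mult * dim) = 2*1 + 0*1 + 3*1 + 0*1 = 5 = chi_rho(e) = 5.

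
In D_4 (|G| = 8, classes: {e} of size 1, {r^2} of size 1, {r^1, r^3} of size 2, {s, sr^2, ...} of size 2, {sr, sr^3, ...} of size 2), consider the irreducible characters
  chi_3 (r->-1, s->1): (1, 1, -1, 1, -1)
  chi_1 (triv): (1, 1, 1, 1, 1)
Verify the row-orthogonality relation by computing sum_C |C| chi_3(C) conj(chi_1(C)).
Sum = 0; so <chi_3, chi_1> = 0 (distinct irreducibles are orthogonal).

Working: Compute term by term over conjugacy classes (|C| * chi_3(C) * conj(chi_1(C))):
  1*(1)*conj(1) + 1*(1)*conj(1) + 2*(-1)*conj(1) + 2*(1)*conj(1) + 2*(-1)*conj(1)
  = (1) + (1) + (-2) + (2) + (-2)
  = 0.
Dividing by |G| = 8 gives 0/8 = 0, matching the row-orthogonality relation <chi_3, chi_1> = [chi_3 = chi_1].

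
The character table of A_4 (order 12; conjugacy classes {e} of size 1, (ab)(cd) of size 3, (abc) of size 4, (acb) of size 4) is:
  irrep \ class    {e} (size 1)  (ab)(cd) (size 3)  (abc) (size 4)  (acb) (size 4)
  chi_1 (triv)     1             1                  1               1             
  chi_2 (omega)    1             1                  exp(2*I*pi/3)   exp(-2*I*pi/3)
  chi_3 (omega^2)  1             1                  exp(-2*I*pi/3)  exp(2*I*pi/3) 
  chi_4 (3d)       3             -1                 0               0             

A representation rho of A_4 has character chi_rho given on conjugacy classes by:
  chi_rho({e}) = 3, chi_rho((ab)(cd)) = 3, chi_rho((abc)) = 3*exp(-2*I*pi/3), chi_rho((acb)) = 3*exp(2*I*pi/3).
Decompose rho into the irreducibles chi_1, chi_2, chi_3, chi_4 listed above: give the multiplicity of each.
Multiplicities: chi_1: 0, chi_2: 0, chi_3: 3, chi_4: 0.

Derivation: Use <chi_rho, chi> = (1/|G|) sum_C |C| * chi_rho(C) * conj(chi(C)) with |G| = 12 for each irreducible chi in the table:
  <chi_rho, chi_1> = (1/12)[1*(3)*conj(1) + 3*(3)*conj(1) + 4*(3*exp(-2*I*pi/3))*conj(1) + 4*(3*exp(2*I*pi/3))*conj(1)]
      = (1/12)[(3) + (9) + (12*exp(-2*I*pi/3)) + (12*exp(2*I*pi/3))] = 0/12 = 0
  <chi_rho, chi_2> = (1/12)[1*(3)*conj(1) + 3*(3)*conj(1) + 4*(3*exp(-2*I*pi/3))*conj(exp(2*I*pi/3)) + 4*(3*exp(2*I*pi/3))*conj(exp(-2*I*pi/3))]
      = (1/12)[(3) + (9) + (12*exp(2*I*pi/3)) + (12*exp(-2*I*pi/3))] = 0/12 = 0
  <chi_rho, chi_3> = (1/12)[1*(3)*conj(1) + 3*(3)*conj(1) + 4*(3*exp(-2*I*pi/3))*conj(exp(-2*I*pi/3)) + 4*(3*exp(2*I*pi/3))*conj(exp(2*I*pi/3))]
      = (1/12)[(3) + (9) + (12) + (12)] = 36/12 = 3
  <chi_rho, chi_4> = (1/12)[1*(3)*conj(3) + 3*(3)*conj(-1) + 4*(3*exp(-2*I*pi/3))*conj(0) + 4*(3*exp(2*I*pi/3))*conj(0)]
      = (1/12)[(9) + (-9) + (0) + (0)] = 0/12 = 0
(Exp terms are combined using exp(i*s)*conj(exp(i*t)) = exp(i*(s-t)), and sums of them are collapsed using the identity that for every m > 1 the m distinct m-th roots of unity sum to 0, e.g. 1 + exp(2*I*pi/3) + exp(-2*I*pi/3) = 0.)
Dimension check: dim(rho) = sum (mult * dim) = 0*1 + 0*1 + 3*1 + 0*3 = 3 = chi_rho(e) = 3.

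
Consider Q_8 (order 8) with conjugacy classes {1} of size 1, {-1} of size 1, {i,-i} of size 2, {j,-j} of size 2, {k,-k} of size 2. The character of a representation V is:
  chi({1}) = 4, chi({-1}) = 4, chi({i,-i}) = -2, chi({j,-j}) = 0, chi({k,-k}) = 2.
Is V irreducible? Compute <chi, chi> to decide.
Not irreducible (reducible): <chi, chi> = 6 > 1.

<chi, chi> = (1/|G|) sum_C |C| * |chi(C)|^2 = (1/8)[1*|4|^2 + 1*|4|^2 + 2*|-2|^2 + 2*|0|^2 + 2*|2|^2]
  = (1/8)[(16) + (16) + (8) + (0) + (8)] = 48/8 = 6.
A character is irreducible iff <chi, chi> = 1, so this representation is reducible.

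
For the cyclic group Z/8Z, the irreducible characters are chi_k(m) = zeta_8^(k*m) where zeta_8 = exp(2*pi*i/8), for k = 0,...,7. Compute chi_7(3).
chi_7(3) = zeta_8^21 = exp(-3*I*pi/4)

chi_7(3) = zeta_8^(7*3) = zeta_8^21. Since zeta_8^8 = 1, this equals zeta_8^5 = exp(2*pi*i*5/8) = exp(-3*I*pi/4).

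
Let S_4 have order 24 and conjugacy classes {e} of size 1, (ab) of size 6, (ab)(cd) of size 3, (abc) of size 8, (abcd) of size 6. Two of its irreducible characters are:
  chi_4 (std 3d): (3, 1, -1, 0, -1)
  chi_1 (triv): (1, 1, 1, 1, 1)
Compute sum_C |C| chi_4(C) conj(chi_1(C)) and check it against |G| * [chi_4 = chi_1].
Sum = 0; so <chi_4, chi_1> = 0 (distinct irreducibles are orthogonal).

Details: Compute term by term over conjugacy classes (|C| * chi_4(C) * conj(chi_1(C))):
  1*(3)*conj(1) + 6*(1)*conj(1) + 3*(-1)*conj(1) + 8*(0)*conj(1) + 6*(-1)*conj(1)
  = (3) + (6) + (-3) + (0) + (-6)
  = 0.
Dividing by |G| = 24 gives 0/24 = 0, matching the row-orthogonality relation <chi_4, chi_1> = [chi_4 = chi_1].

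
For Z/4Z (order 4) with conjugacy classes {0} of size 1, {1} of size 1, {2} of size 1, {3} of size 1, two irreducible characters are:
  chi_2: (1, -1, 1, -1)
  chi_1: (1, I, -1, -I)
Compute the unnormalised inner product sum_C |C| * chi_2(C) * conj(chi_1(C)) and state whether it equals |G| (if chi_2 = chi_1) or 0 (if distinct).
Sum = 0; so <chi_2, chi_1> = 0 (distinct irreducibles are orthogonal).

Solution. Compute term by term over conjugacy classes (|C| * chi_2(C) * conj(chi_1(C))):
  1*(1)*conj(1) + 1*(-1)*conj(I) + 1*(1)*conj(-1) + 1*(-1)*conj(-I)
  = (1) + (I) + (-1) + (-I)
  = 0.
(Exp terms are combined using exp(i*s)*conj(exp(i*t)) = exp(i*(s-t)), and sums of them are collapsed using the identity that for every m > 1 the m distinct m-th roots of unity sum to 0, e.g. 1 + exp(2*I*pi/3) + exp(-2*I*pi/3) = 0.)
Dividing by |G| = 4 gives 0/4 = 0, matching the row-orthogonality relation <chi_2, chi_1> = [chi_2 = chi_1].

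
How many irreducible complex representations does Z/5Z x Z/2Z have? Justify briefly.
10

Working: The number of irreducible complex representations of a finite group equals its number of conjugacy classes. Z/5Z x Z/2Z is abelian of order 10, so every element is its own conjugacy class: 10 classes, so Z/5Z x Z/2Z (order 10) has exactly 10 irreducible complex representations.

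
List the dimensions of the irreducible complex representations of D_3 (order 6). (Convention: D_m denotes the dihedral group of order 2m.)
Dimensions: 1, 1, 2

Derivation: There are 3 irreducibles (= number of conjugacy classes). Their dimensions d_i satisfy sum d_i^2 = |G| = 6: 1 + 1 + 4 = 6.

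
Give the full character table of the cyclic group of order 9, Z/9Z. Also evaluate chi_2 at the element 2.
Character table of Z/9Z (irreps indexed chi_0,...,chi_8 with chi_k(m) = zeta_9^(k*m), zeta_9 = exp(2*pi*i/9)):
  irrep \ class  {0} (size 1)  {1} (size 1)    {2} (size 1)    {3} (size 1)    {4} (size 1)    {5} (size 1)    {6} (size 1)    {7} (size 1)    {8} (size 1)  
  chi_0          1             1               1               1               1               1               1               1               1             
  chi_1          1             exp(2*I*pi/9)   exp(4*I*pi/9)   exp(2*I*pi/3)   exp(8*I*pi/9)   exp(-8*I*pi/9)  exp(-2*I*pi/3)  exp(-4*I*pi/9)  exp(-2*I*pi/9)
  chi_2          1             exp(4*I*pi/9)   exp(8*I*pi/9)   exp(-2*I*pi/3)  exp(-2*I*pi/9)  exp(2*I*pi/9)   exp(2*I*pi/3)   exp(-8*I*pi/9)  exp(-4*I*pi/9)
  chi_3          1             exp(2*I*pi/3)   exp(-2*I*pi/3)  1               exp(2*I*pi/3)   exp(-2*I*pi/3)  1               exp(2*I*pi/3)   exp(-2*I*pi/3)
  chi_4          1             exp(8*I*pi/9)   exp(-2*I*pi/9)  exp(2*I*pi/3)   exp(-4*I*pi/9)  exp(4*I*pi/9)   exp(-2*I*pi/3)  exp(2*I*pi/9)   exp(-8*I*pi/9)
  chi_5          1             exp(-8*I*pi/9)  exp(2*I*pi/9)   exp(-2*I*pi/3)  exp(4*I*pi/9)   exp(-4*I*pi/9)  exp(2*I*pi/3)   exp(-2*I*pi/9)  exp(8*I*pi/9) 
  chi_6          1             exp(-2*I*pi/3)  exp(2*I*pi/3)   1               exp(-2*I*pi/3)  exp(2*I*pi/3)   1               exp(-2*I*pi/3)  exp(2*I*pi/3) 
  chi_7          1             exp(-4*I*pi/9)  exp(-8*I*pi/9)  exp(2*I*pi/3)   exp(2*I*pi/9)   exp(-2*I*pi/9)  exp(-2*I*pi/3)  exp(8*I*pi/9)   exp(4*I*pi/9) 
  chi_8          1             exp(-2*I*pi/9)  exp(-4*I*pi/9)  exp(-2*I*pi/3)  exp(-8*I*pi/9)  exp(8*I*pi/9)   exp(2*I*pi/3)   exp(4*I*pi/9)   exp(2*I*pi/9) 

Spot check: chi_2(2) = zeta_9^(2*2) = zeta_9^4 = exp(8*I*pi/9).

Working: Z/9Z is abelian, so all 9 irreducible complex representations are 1-dimensional. They are given by chi_k(m) = zeta_9^(k*m) for k = 0,...,8. Row orthogonality: sum_m chi_k(m) conj(chi_l(m)) = 9 * [k = l].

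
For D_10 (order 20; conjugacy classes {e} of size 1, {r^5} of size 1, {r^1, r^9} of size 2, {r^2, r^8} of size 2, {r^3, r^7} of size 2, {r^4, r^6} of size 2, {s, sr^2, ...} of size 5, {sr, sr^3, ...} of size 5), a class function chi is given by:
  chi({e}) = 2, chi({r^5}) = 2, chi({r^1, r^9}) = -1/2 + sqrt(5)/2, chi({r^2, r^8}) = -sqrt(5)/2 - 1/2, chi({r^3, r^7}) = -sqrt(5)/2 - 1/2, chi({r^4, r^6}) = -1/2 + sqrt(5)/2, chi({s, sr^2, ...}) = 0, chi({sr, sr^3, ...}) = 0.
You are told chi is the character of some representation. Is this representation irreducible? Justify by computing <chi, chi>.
Irreducible: <chi, chi> = 1.

Why: <chi, chi> = (1/|G|) sum_C |C| * |chi(C)|^2 = (1/20)[1*|2|^2 + 1*|2|^2 + 2*|-1/2 + sqrt(5)/2|^2 + 2*|-sqrt(5)/2 - 1/2|^2 + 2*|-sqrt(5)/2 - 1/2|^2 + 2*|-1/2 + sqrt(5)/2|^2 + 5*|0|^2 + 5*|0|^2]
  = (1/20)[(4) + (4) + (3 - sqrt(5)) + (sqrt(5) + 3) + (sqrt(5) + 3) + (3 - sqrt(5)) + (0) + (0)] = 20/20 = 1.
A character is irreducible iff <chi, chi> = 1, so this representation is irreducible.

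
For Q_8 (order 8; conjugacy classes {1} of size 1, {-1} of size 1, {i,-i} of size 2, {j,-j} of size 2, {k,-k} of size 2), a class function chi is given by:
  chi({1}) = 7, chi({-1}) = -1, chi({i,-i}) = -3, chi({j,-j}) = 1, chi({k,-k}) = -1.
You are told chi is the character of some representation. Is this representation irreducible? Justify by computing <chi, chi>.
Not irreducible (reducible): <chi, chi> = 9 > 1.

Reasoning: <chi, chi> = (1/|G|) sum_C |C| * |chi(C)|^2 = (1/8)[1*|7|^2 + 1*|-1|^2 + 2*|-3|^2 + 2*|1|^2 + 2*|-1|^2]
  = (1/8)[(49) + (1) + (18) + (2) + (2)] = 72/8 = 9.
A character is irreducible iff <chi, chi> = 1, so this representation is reducible.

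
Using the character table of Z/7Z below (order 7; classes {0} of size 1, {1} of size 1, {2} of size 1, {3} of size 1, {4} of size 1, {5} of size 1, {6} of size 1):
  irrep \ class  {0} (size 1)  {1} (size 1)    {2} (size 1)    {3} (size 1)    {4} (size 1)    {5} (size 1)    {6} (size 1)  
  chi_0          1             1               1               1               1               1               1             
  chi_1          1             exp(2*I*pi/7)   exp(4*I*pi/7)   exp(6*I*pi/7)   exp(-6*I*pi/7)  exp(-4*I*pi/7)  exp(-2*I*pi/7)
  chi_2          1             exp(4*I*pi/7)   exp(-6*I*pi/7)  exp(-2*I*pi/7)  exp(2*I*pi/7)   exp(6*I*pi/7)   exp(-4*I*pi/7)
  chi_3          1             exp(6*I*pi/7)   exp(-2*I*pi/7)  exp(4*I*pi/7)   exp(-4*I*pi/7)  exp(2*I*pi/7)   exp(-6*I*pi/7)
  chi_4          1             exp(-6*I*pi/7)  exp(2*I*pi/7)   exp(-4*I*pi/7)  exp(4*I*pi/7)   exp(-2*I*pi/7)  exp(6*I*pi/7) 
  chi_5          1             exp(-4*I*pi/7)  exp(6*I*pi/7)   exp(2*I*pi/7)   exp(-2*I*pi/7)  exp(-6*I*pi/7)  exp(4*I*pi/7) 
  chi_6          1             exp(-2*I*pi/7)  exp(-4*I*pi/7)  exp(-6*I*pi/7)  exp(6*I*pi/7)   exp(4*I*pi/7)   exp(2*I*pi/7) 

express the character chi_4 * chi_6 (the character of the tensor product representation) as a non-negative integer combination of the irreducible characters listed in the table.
chi_4 tensor chi_6 = chi_3 (all other irreducibles have multiplicity 0).

Argument: The character of a tensor product is the pointwise product (chi_4 * chi_6)(C) = chi_4(C) * chi_6(C):
  {0}: (1)*(1), {1}: (exp(-6*I*pi/7))*(exp(-2*I*pi/7)), {2}: (exp(2*I*pi/7))*(exp(-4*I*pi/7)), {3}: (exp(-4*I*pi/7))*(exp(-6*I*pi/7)), {4}: (exp(4*I*pi/7))*(exp(6*I*pi/7)), {5}: (exp(-2*I*pi/7))*(exp(4*I*pi/7)), {6}: (exp(6*I*pi/7))*(exp(2*I*pi/7))
so (chi_4 * chi_6) takes values
  {0} -> 1, {1} -> exp(6*I*pi/7), {2} -> exp(-2*I*pi/7), {3} -> exp(4*I*pi/7), {4} -> exp(-4*I*pi/7), {5} -> exp(2*I*pi/7), {6} -> exp(-6*I*pi/7).
Now take the inner product of this character with each irreducible chi from the table, <chi_4*chi_6, chi> = (1/7) sum_C |C| (chi_4*chi_6)(C) conj(chi(C)):
  <chi_4*chi_6, chi_0> = (1/7)[1*(1)*conj(1) + 1*(exp(6*I*pi/7))*conj(1) + 1*(exp(-2*I*pi/7))*conj(1) + 1*(exp(4*I*pi/7))*conj(1) + 1*(exp(-4*I*pi/7))*conj(1) + 1*(exp(2*I*pi/7))*conj(1) + 1*(exp(-6*I*pi/7))*conj(1)]
      = (1/7)[(1) + (exp(6*I*pi/7)) + (exp(-2*I*pi/7)) + (exp(4*I*pi/7)) + (exp(-4*I*pi/7)) + (exp(2*I*pi/7)) + (exp(-6*I*pi/7))] = 0/7 = 0
  <chi_4*chi_6, chi_1> = (1/7)[1*(1)*conj(1) + 1*(exp(6*I*pi/7))*conj(exp(2*I*pi/7)) + 1*(exp(-2*I*pi/7))*conj(exp(4*I*pi/7)) + 1*(exp(4*I*pi/7))*conj(exp(6*I*pi/7)) + 1*(exp(-4*I*pi/7))*conj(exp(-6*I*pi/7)) + 1*(exp(2*I*pi/7))*conj(exp(-4*I*pi/7)) + 1*(exp(-6*I*pi/7))*conj(exp(-2*I*pi/7))]
      = (1/7)[(1) + (exp(4*I*pi/7)) + (exp(-6*I*pi/7)) + (exp(-2*I*pi/7)) + (exp(2*I*pi/7)) + (exp(6*I*pi/7)) + (exp(-4*I*pi/7))] = 0/7 = 0
  <chi_4*chi_6, chi_2> = (1/7)[1*(1)*conj(1) + 1*(exp(6*I*pi/7))*conj(exp(4*I*pi/7)) + 1*(exp(-2*I*pi/7))*conj(exp(-6*I*pi/7)) + 1*(exp(4*I*pi/7))*conj(exp(-2*I*pi/7)) + 1*(exp(-4*I*pi/7))*conj(exp(2*I*pi/7)) + 1*(exp(2*I*pi/7))*conj(exp(6*I*pi/7)) + 1*(exp(-6*I*pi/7))*conj(exp(-4*I*pi/7))]
      = (1/7)[(1) + (exp(2*I*pi/7)) + (exp(4*I*pi/7)) + (exp(6*I*pi/7)) + (exp(-6*I*pi/7)) + (exp(-4*I*pi/7)) + (exp(-2*I*pi/7))] = 0/7 = 0
  <chi_4*chi_6, chi_3> = (1/7)[1*(1)*conj(1) + 1*(exp(6*I*pi/7))*conj(exp(6*I*pi/7)) + 1*(exp(-2*I*pi/7))*conj(exp(-2*I*pi/7)) + 1*(exp(4*I*pi/7))*conj(exp(4*I*pi/7)) + 1*(exp(-4*I*pi/7))*conj(exp(-4*I*pi/7)) + 1*(exp(2*I*pi/7))*conj(exp(2*I*pi/7)) + 1*(exp(-6*I*pi/7))*conj(exp(-6*I*pi/7))]
      = (1/7)[(1) + (1) + (1) + (1) + (1) + (1) + (1)] = 7/7 = 1
  <chi_4*chi_6, chi_4> = (1/7)[1*(1)*conj(1) + 1*(exp(6*I*pi/7))*conj(exp(-6*I*pi/7)) + 1*(exp(-2*I*pi/7))*conj(exp(2*I*pi/7)) + 1*(exp(4*I*pi/7))*conj(exp(-4*I*pi/7)) + 1*(exp(-4*I*pi/7))*conj(exp(4*I*pi/7)) + 1*(exp(2*I*pi/7))*conj(exp(-2*I*pi/7)) + 1*(exp(-6*I*pi/7))*conj(exp(6*I*pi/7))]
      = (1/7)[(1) + (exp(-2*I*pi/7)) + (exp(-4*I*pi/7)) + (exp(-6*I*pi/7)) + (exp(6*I*pi/7)) + (exp(4*I*pi/7)) + (exp(2*I*pi/7))] = 0/7 = 0
  <chi_4*chi_6, chi_5> = (1/7)[1*(1)*conj(1) + 1*(exp(6*I*pi/7))*conj(exp(-4*I*pi/7)) + 1*(exp(-2*I*pi/7))*conj(exp(6*I*pi/7)) + 1*(exp(4*I*pi/7))*conj(exp(2*I*pi/7)) + 1*(exp(-4*I*pi/7))*conj(exp(-2*I*pi/7)) + 1*(exp(2*I*pi/7))*conj(exp(-6*I*pi/7)) + 1*(exp(-6*I*pi/7))*conj(exp(4*I*pi/7))]
      = (1/7)[(1) + (exp(-4*I*pi/7)) + (exp(6*I*pi/7)) + (exp(2*I*pi/7)) + (exp(-2*I*pi/7)) + (exp(-6*I*pi/7)) + (exp(4*I*pi/7))] = 0/7 = 0
  <chi_4*chi_6, chi_6> = (1/7)[1*(1)*conj(1) + 1*(exp(6*I*pi/7))*conj(exp(-2*I*pi/7)) + 1*(exp(-2*I*pi/7))*conj(exp(-4*I*pi/7)) + 1*(exp(4*I*pi/7))*conj(exp(-6*I*pi/7)) + 1*(exp(-4*I*pi/7))*conj(exp(6*I*pi/7)) + 1*(exp(2*I*pi/7))*conj(exp(4*I*pi/7)) + 1*(exp(-6*I*pi/7))*conj(exp(2*I*pi/7))]
      = (1/7)[(1) + (exp(-6*I*pi/7)) + (exp(2*I*pi/7)) + (exp(-4*I*pi/7)) + (exp(4*I*pi/7)) + (exp(-2*I*pi/7)) + (exp(6*I*pi/7))] = 0/7 = 0
(Exp terms are combined using exp(i*s)*conj(exp(i*t)) = exp(i*(s-t)), and sums of them are collapsed using the identity that for every m > 1 the m distinct m-th roots of unity sum to 0, e.g. 1 + exp(2*I*pi/3) + exp(-2*I*pi/3) = 0.)
Hence the multiplicities are chi_3: 1. Dimension check: dim(chi_4)*dim(chi_6) = 1*1 = 1 and sum (mult * dim) = 1*1 = 1.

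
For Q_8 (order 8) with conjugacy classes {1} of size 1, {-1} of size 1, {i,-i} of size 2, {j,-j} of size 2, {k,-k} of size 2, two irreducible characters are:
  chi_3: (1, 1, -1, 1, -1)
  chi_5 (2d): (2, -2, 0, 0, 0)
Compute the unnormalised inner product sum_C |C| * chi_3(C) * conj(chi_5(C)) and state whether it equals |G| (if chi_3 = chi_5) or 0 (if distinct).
Sum = 0; so <chi_3, chi_5> = 0 (distinct irreducibles are orthogonal).

Justification: Compute term by term over conjugacy classes (|C| * chi_3(C) * conj(chi_5(C))):
  1*(1)*conj(2) + 1*(1)*conj(-2) + 2*(-1)*conj(0) + 2*(1)*conj(0) + 2*(-1)*conj(0)
  = (2) + (-2) + (0) + (0) + (0)
  = 0.
Dividing by |G| = 8 gives 0/8 = 0, matching the row-orthogonality relation <chi_3, chi_5> = [chi_3 = chi_5].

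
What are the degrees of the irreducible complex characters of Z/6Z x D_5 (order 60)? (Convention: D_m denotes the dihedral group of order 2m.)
Dimensions: 1, 1, 1, 1, 1, 1, 1, 1, 1, 1, 1, 1, 2, 2, 2, 2, 2, 2, 2, 2, 2, 2, 2, 2

Proof sketch: There are 24 irreducibles (= number of conjugacy classes). Their dimensions d_i satisfy sum d_i^2 = |G| = 60: 1 + 1 + 1 + 1 + 1 + 1 + 1 + 1 + 1 + 1 + 1 + 1 + 4 + 4 + 4 + 4 + 4 + 4 + 4 + 4 + 4 + 4 + 4 + 4 = 60. (For the product with Z/6Z: each of the 6 1-dim characters of Z/6Z tensors with each irrep of D_5, giving 6 copies of each D_5-dimension.)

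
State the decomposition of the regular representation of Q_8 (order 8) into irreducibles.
Each irreducible V_i of dimension d_i appears with multiplicity d_i, i.e. rho_reg = (direct sum over all irreducibles V_i) d_i V_i. The irreducible dimensions for Q_8 are 1, 1, 1, 1, 2: 4 irreducibles of dimension 1, each with multiplicity 1; 1 irreducible of dimension 2, with multiplicity 2. Total dimension 4*1*1 + 1*2*2 = 8 = |G|.

Justification: General theorem: in the regular representation of a finite group G, each irreducible appears with multiplicity equal to its dimension. Check: dim(rho_reg) = sum d_i^2 = 1 + 1 + 1 + 1 + 4 = 8 = |G|.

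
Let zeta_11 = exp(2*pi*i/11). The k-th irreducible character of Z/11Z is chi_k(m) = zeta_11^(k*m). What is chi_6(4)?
chi_6(4) = zeta_11^24 = exp(4*I*pi/11)

Reasoning: chi_6(4) = zeta_11^(6*4) = zeta_11^24. Since zeta_11^11 = 1, this equals zeta_11^2 = exp(2*pi*i*2/11) = exp(4*I*pi/11).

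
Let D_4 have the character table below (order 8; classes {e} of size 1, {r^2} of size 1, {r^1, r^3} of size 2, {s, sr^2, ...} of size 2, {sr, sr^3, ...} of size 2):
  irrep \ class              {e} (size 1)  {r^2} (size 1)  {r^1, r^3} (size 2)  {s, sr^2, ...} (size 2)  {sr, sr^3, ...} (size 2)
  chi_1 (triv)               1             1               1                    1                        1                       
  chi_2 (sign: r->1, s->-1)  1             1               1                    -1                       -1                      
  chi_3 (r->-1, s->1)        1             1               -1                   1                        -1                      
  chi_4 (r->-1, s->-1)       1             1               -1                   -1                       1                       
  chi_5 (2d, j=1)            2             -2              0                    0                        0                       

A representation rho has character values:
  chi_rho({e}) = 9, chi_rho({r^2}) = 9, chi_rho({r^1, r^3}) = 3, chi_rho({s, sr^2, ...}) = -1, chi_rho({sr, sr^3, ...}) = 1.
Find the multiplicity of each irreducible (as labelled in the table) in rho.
Multiplicities: chi_1: 3, chi_2: 3, chi_3: 1, chi_4: 2, chi_5: 0.

Use <chi_rho, chi> = (1/|G|) sum_C |C| * chi_rho(C) * conj(chi(C)) with |G| = 8 for each irreducible chi in the table:
  <chi_rho, chi_1> = (1/8)[1*(9)*conj(1) + 1*(9)*conj(1) + 2*(3)*conj(1) + 2*(-1)*conj(1) + 2*(1)*conj(1)]
      = (1/8)[(9) + (9) + (6) + (-2) + (2)] = 24/8 = 3
  <chi_rho, chi_2> = (1/8)[1*(9)*conj(1) + 1*(9)*conj(1) + 2*(3)*conj(1) + 2*(-1)*conj(-1) + 2*(1)*conj(-1)]
      = (1/8)[(9) + (9) + (6) + (2) + (-2)] = 24/8 = 3
  <chi_rho, chi_3> = (1/8)[1*(9)*conj(1) + 1*(9)*conj(1) + 2*(3)*conj(-1) + 2*(-1)*conj(1) + 2*(1)*conj(-1)]
      = (1/8)[(9) + (9) + (-6) + (-2) + (-2)] = 8/8 = 1
  <chi_rho, chi_4> = (1/8)[1*(9)*conj(1) + 1*(9)*conj(1) + 2*(3)*conj(-1) + 2*(-1)*conj(-1) + 2*(1)*conj(1)]
      = (1/8)[(9) + (9) + (-6) + (2) + (2)] = 16/8 = 2
  <chi_rho, chi_5> = (1/8)[1*(9)*conj(2) + 1*(9)*conj(-2) + 2*(3)*conj(0) + 2*(-1)*conj(0) + 2*(1)*conj(0)]
      = (1/8)[(18) + (-18) + (0) + (0) + (0)] = 0/8 = 0
Dimension check: dim(rho) = sum (mult * dim) = 3*1 + 3*1 + 1*1 + 2*1 + 0*2 = 9 = chi_rho(e) = 9.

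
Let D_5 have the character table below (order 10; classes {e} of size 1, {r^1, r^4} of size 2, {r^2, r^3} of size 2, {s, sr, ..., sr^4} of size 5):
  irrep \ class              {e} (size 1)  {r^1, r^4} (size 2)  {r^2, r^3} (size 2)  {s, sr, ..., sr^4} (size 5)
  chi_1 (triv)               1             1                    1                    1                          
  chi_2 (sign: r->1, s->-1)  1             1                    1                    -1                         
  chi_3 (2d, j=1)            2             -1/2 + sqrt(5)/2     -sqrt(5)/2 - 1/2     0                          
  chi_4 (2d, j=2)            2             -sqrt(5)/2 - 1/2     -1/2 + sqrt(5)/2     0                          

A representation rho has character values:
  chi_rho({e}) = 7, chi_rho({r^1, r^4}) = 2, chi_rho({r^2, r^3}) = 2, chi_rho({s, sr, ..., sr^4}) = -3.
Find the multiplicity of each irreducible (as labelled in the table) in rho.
Multiplicities: chi_1: 0, chi_2: 3, chi_3: 1, chi_4: 1.

Explanation: Use <chi_rho, chi> = (1/|G|) sum_C |C| * chi_rho(C) * conj(chi(C)) with |G| = 10 for each irreducible chi in the table:
  <chi_rho, chi_1> = (1/10)[1*(7)*conj(1) + 2*(2)*conj(1) + 2*(2)*conj(1) + 5*(-3)*conj(1)]
      = (1/10)[(7) + (4) + (4) + (-15)] = 0/10 = 0
  <chi_rho, chi_2> = (1/10)[1*(7)*conj(1) + 2*(2)*conj(1) + 2*(2)*conj(1) + 5*(-3)*conj(-1)]
      = (1/10)[(7) + (4) + (4) + (15)] = 30/10 = 3
  <chi_rho, chi_3> = (1/10)[1*(7)*conj(2) + 2*(2)*conj(-1/2 + sqrt(5)/2) + 2*(2)*conj(-sqrt(5)/2 - 1/2) + 5*(-3)*conj(0)]
      = (1/10)[(14) + (-2 + 2*sqrt(5)) + (-2*sqrt(5) - 2) + (0)] = 10/10 = 1
  <chi_rho, chi_4> = (1/10)[1*(7)*conj(2) + 2*(2)*conj(-sqrt(5)/2 - 1/2) + 2*(2)*conj(-1/2 + sqrt(5)/2) + 5*(-3)*conj(0)]
      = (1/10)[(14) + (-2*sqrt(5) - 2) + (-2 + 2*sqrt(5)) + (0)] = 10/10 = 1
Dimension check: dim(rho) = sum (mult * dim) = 0*1 + 3*1 + 1*2 + 1*2 = 7 = chi_rho(e) = 7.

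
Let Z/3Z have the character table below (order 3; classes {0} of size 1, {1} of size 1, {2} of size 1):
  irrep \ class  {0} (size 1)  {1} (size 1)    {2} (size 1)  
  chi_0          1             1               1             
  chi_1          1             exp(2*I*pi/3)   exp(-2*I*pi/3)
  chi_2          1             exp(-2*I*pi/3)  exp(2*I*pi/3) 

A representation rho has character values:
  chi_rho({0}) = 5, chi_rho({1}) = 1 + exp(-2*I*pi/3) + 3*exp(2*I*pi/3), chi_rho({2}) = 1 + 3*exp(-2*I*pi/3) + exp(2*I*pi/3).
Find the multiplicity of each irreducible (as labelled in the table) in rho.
Multiplicities: chi_0: 1, chi_1: 3, chi_2: 1.

Argument: Use <chi_rho, chi> = (1/|G|) sum_C |C| * chi_rho(C) * conj(chi(C)) with |G| = 3 for each irreducible chi in the table:
  <chi_rho, chi_0> = (1/3)[1*(5)*conj(1) + 1*(1 + exp(-2*I*pi/3) + 3*exp(2*I*pi/3))*conj(1) + 1*(1 + 3*exp(-2*I*pi/3) + exp(2*I*pi/3))*conj(1)]
      = (1/3)[(5) + (1 + exp(-2*I*pi/3) + 3*exp(2*I*pi/3)) + (1 + 3*exp(-2*I*pi/3) + exp(2*I*pi/3))] = 3/3 = 1
  <chi_rho, chi_1> = (1/3)[1*(5)*conj(1) + 1*(1 + exp(-2*I*pi/3) + 3*exp(2*I*pi/3))*conj(exp(2*I*pi/3)) + 1*(1 + 3*exp(-2*I*pi/3) + exp(2*I*pi/3))*conj(exp(-2*I*pi/3))]
      = (1/3)[(5) + (2) + (2)] = 9/3 = 3
  <chi_rho, chi_2> = (1/3)[1*(5)*conj(1) + 1*(1 + exp(-2*I*pi/3) + 3*exp(2*I*pi/3))*conj(exp(-2*I*pi/3)) + 1*(1 + 3*exp(-2*I*pi/3) + exp(2*I*pi/3))*conj(exp(2*I*pi/3))]
      = (1/3)[(5) + (1 + 3*exp(-2*I*pi/3) + exp(2*I*pi/3)) + (1 + exp(-2*I*pi/3) + 3*exp(2*I*pi/3))] = 3/3 = 1
(Exp terms are combined using exp(i*s)*conj(exp(i*t)) = exp(i*(s-t)), and sums of them are collapsed using the identity that for every m > 1 the m distinct m-th roots of unity sum to 0, e.g. 1 + exp(2*I*pi/3) + exp(-2*I*pi/3) = 0.)
Dimension check: dim(rho) = sum (mult * dim) = 1*1 + 3*1 + 1*1 = 5 = chi_rho(e) = 5.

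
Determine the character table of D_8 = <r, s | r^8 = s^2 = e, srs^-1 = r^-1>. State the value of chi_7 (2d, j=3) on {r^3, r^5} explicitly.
Conjugacy classes: {e} of size 1, {r^4} of size 1, {r^1, r^7} of size 2, {r^2, r^6} of size 2, {r^3, r^5} of size 2, {s, sr^2, ...} of size 4, {sr, sr^3, ...} of size 4.
Character table:
  irrep \ class              {e} (size 1)  {r^4} (size 1)  {r^1, r^7} (size 2)  {r^2, r^6} (size 2)  {r^3, r^5} (size 2)  {s, sr^2, ...} (size 4)  {sr, sr^3, ...} (size 4)
  chi_1 (triv)               1             1               1                    1                    1                    1                        1                       
  chi_2 (sign: r->1, s->-1)  1             1               1                    1                    1                    -1                       -1                      
  chi_3 (r->-1, s->1)        1             1               -1                   1                    -1                   1                        -1                      
  chi_4 (r->-1, s->-1)       1             1               -1                   1                    -1                   -1                       1                       
  chi_5 (2d, j=1)            2             -2              sqrt(2)              0                    -sqrt(2)             0                        0                       
  chi_6 (2d, j=2)            2             2               0                    -2                   0                    0                        0                       
  chi_7 (2d, j=3)            2             -2              -sqrt(2)             0                    sqrt(2)              0                        0                       

Spot check: chi_7 (2d, j=3) on {r^3, r^5} = sqrt(2).

Derivation: D_8 has order 2*8 = 16 with 7 conjugacy classes, hence 7 irreducibles. Sum of squared dims 1 + 1 + 1 + 1 + 4 + 4 + 4 = 16 = |G|. Linear characters come from the abelianisation; the 2-dimensional irreps have character r^k -> 2*cos(2*pi*j*k/8), reflections -> 0.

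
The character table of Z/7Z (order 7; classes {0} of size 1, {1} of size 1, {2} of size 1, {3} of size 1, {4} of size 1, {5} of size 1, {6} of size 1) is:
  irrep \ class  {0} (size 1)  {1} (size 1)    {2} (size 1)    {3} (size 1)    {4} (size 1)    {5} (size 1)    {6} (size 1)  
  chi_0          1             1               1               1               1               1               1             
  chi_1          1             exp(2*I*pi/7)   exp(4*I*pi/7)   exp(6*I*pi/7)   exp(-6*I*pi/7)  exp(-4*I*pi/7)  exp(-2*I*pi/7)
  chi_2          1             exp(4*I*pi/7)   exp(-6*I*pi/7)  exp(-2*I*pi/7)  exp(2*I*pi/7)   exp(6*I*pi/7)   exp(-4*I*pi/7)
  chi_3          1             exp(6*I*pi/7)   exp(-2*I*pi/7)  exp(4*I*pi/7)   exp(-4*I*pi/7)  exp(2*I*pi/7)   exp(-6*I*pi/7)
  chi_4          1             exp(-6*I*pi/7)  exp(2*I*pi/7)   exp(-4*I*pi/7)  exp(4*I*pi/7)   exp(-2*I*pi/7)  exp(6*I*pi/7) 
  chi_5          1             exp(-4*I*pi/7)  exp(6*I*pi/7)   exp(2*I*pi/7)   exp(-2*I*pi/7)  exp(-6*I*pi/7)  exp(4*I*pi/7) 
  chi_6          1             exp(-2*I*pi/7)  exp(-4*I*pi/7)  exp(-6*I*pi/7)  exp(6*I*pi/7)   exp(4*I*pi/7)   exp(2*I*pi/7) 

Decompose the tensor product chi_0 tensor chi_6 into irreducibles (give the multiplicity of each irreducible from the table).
chi_0 tensor chi_6 = chi_6 (all other irreducibles have multiplicity 0).

Solution. The character of a tensor product is the pointwise product (chi_0 * chi_6)(C) = chi_0(C) * chi_6(C):
  {0}: (1)*(1), {1}: (1)*(exp(-2*I*pi/7)), {2}: (1)*(exp(-4*I*pi/7)), {3}: (1)*(exp(-6*I*pi/7)), {4}: (1)*(exp(6*I*pi/7)), {5}: (1)*(exp(4*I*pi/7)), {6}: (1)*(exp(2*I*pi/7))
so (chi_0 * chi_6) takes values
  {0} -> 1, {1} -> exp(-2*I*pi/7), {2} -> exp(-4*I*pi/7), {3} -> exp(-6*I*pi/7), {4} -> exp(6*I*pi/7), {5} -> exp(4*I*pi/7), {6} -> exp(2*I*pi/7).
Now take the inner product of this character with each irreducible chi from the table, <chi_0*chi_6, chi> = (1/7) sum_C |C| (chi_0*chi_6)(C) conj(chi(C)):
  <chi_0*chi_6, chi_0> = (1/7)[1*(1)*conj(1) + 1*(exp(-2*I*pi/7))*conj(1) + 1*(exp(-4*I*pi/7))*conj(1) + 1*(exp(-6*I*pi/7))*conj(1) + 1*(exp(6*I*pi/7))*conj(1) + 1*(exp(4*I*pi/7))*conj(1) + 1*(exp(2*I*pi/7))*conj(1)]
      = (1/7)[(1) + (exp(-2*I*pi/7)) + (exp(-4*I*pi/7)) + (exp(-6*I*pi/7)) + (exp(6*I*pi/7)) + (exp(4*I*pi/7)) + (exp(2*I*pi/7))] = 0/7 = 0
  <chi_0*chi_6, chi_1> = (1/7)[1*(1)*conj(1) + 1*(exp(-2*I*pi/7))*conj(exp(2*I*pi/7)) + 1*(exp(-4*I*pi/7))*conj(exp(4*I*pi/7)) + 1*(exp(-6*I*pi/7))*conj(exp(6*I*pi/7)) + 1*(exp(6*I*pi/7))*conj(exp(-6*I*pi/7)) + 1*(exp(4*I*pi/7))*conj(exp(-4*I*pi/7)) + 1*(exp(2*I*pi/7))*conj(exp(-2*I*pi/7))]
      = (1/7)[(1) + (exp(-4*I*pi/7)) + (exp(6*I*pi/7)) + (exp(2*I*pi/7)) + (exp(-2*I*pi/7)) + (exp(-6*I*pi/7)) + (exp(4*I*pi/7))] = 0/7 = 0
  <chi_0*chi_6, chi_2> = (1/7)[1*(1)*conj(1) + 1*(exp(-2*I*pi/7))*conj(exp(4*I*pi/7)) + 1*(exp(-4*I*pi/7))*conj(exp(-6*I*pi/7)) + 1*(exp(-6*I*pi/7))*conj(exp(-2*I*pi/7)) + 1*(exp(6*I*pi/7))*conj(exp(2*I*pi/7)) + 1*(exp(4*I*pi/7))*conj(exp(6*I*pi/7)) + 1*(exp(2*I*pi/7))*conj(exp(-4*I*pi/7))]
      = (1/7)[(1) + (exp(-6*I*pi/7)) + (exp(2*I*pi/7)) + (exp(-4*I*pi/7)) + (exp(4*I*pi/7)) + (exp(-2*I*pi/7)) + (exp(6*I*pi/7))] = 0/7 = 0
  <chi_0*chi_6, chi_3> = (1/7)[1*(1)*conj(1) + 1*(exp(-2*I*pi/7))*conj(exp(6*I*pi/7)) + 1*(exp(-4*I*pi/7))*conj(exp(-2*I*pi/7)) + 1*(exp(-6*I*pi/7))*conj(exp(4*I*pi/7)) + 1*(exp(6*I*pi/7))*conj(exp(-4*I*pi/7)) + 1*(exp(4*I*pi/7))*conj(exp(2*I*pi/7)) + 1*(exp(2*I*pi/7))*conj(exp(-6*I*pi/7))]
      = (1/7)[(1) + (exp(6*I*pi/7)) + (exp(-2*I*pi/7)) + (exp(4*I*pi/7)) + (exp(-4*I*pi/7)) + (exp(2*I*pi/7)) + (exp(-6*I*pi/7))] = 0/7 = 0
  <chi_0*chi_6, chi_4> = (1/7)[1*(1)*conj(1) + 1*(exp(-2*I*pi/7))*conj(exp(-6*I*pi/7)) + 1*(exp(-4*I*pi/7))*conj(exp(2*I*pi/7)) + 1*(exp(-6*I*pi/7))*conj(exp(-4*I*pi/7)) + 1*(exp(6*I*pi/7))*conj(exp(4*I*pi/7)) + 1*(exp(4*I*pi/7))*conj(exp(-2*I*pi/7)) + 1*(exp(2*I*pi/7))*conj(exp(6*I*pi/7))]
      = (1/7)[(1) + (exp(4*I*pi/7)) + (exp(-6*I*pi/7)) + (exp(-2*I*pi/7)) + (exp(2*I*pi/7)) + (exp(6*I*pi/7)) + (exp(-4*I*pi/7))] = 0/7 = 0
  <chi_0*chi_6, chi_5> = (1/7)[1*(1)*conj(1) + 1*(exp(-2*I*pi/7))*conj(exp(-4*I*pi/7)) + 1*(exp(-4*I*pi/7))*conj(exp(6*I*pi/7)) + 1*(exp(-6*I*pi/7))*conj(exp(2*I*pi/7)) + 1*(exp(6*I*pi/7))*conj(exp(-2*I*pi/7)) + 1*(exp(4*I*pi/7))*conj(exp(-6*I*pi/7)) + 1*(exp(2*I*pi/7))*conj(exp(4*I*pi/7))]
      = (1/7)[(1) + (exp(2*I*pi/7)) + (exp(4*I*pi/7)) + (exp(6*I*pi/7)) + (exp(-6*I*pi/7)) + (exp(-4*I*pi/7)) + (exp(-2*I*pi/7))] = 0/7 = 0
  <chi_0*chi_6, chi_6> = (1/7)[1*(1)*conj(1) + 1*(exp(-2*I*pi/7))*conj(exp(-2*I*pi/7)) + 1*(exp(-4*I*pi/7))*conj(exp(-4*I*pi/7)) + 1*(exp(-6*I*pi/7))*conj(exp(-6*I*pi/7)) + 1*(exp(6*I*pi/7))*conj(exp(6*I*pi/7)) + 1*(exp(4*I*pi/7))*conj(exp(4*I*pi/7)) + 1*(exp(2*I*pi/7))*conj(exp(2*I*pi/7))]
      = (1/7)[(1) + (1) + (1) + (1) + (1) + (1) + (1)] = 7/7 = 1
(Exp terms are combined using exp(i*s)*conj(exp(i*t)) = exp(i*(s-t)), and sums of them are collapsed using the identity that for every m > 1 the m distinct m-th roots of unity sum to 0, e.g. 1 + exp(2*I*pi/3) + exp(-2*I*pi/3) = 0.)
Hence the multiplicities are chi_6: 1. Dimension check: dim(chi_0)*dim(chi_6) = 1*1 = 1 and sum (mult * dim) = 1*1 = 1.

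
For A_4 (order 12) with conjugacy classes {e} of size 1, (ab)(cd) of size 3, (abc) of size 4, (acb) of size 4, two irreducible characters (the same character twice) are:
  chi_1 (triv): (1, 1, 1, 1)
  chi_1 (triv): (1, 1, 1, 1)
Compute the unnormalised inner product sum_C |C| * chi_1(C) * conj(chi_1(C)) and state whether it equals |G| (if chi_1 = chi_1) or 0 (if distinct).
Sum = 12 = |G| = 12; so <chi_1, chi_1> = 1 (norm-1 confirms irreducibility).

Argument: Compute term by term over conjugacy classes (|C| * chi_1(C) * conj(chi_1(C))):
  1*(1)*conj(1) + 3*(1)*conj(1) + 4*(1)*conj(1) + 4*(1)*conj(1)
  = (1) + (3) + (4) + (4)
  = 12.
(Exp terms are combined using exp(i*s)*conj(exp(i*t)) = exp(i*(s-t)), and sums of them are collapsed using the identity that for every m > 1 the m distinct m-th roots of unity sum to 0, e.g. 1 + exp(2*I*pi/3) + exp(-2*I*pi/3) = 0.)
Dividing by |G| = 12 gives 12/12 = 1, matching the row-orthogonality relation <chi_1, chi_1> = [chi_1 = chi_1].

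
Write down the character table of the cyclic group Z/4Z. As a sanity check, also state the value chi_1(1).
Character table of Z/4Z (irreps indexed chi_0,...,chi_3 with chi_k(m) = zeta_4^(k*m), zeta_4 = exp(2*pi*i/4)):
  irrep \ class  {0} (size 1)  {1} (size 1)  {2} (size 1)  {3} (size 1)
  chi_0          1             1             1             1           
  chi_1          1             I             -1            -I          
  chi_2          1             -1            1             -1          
  chi_3          1             -I            -1            I           

Spot check: chi_1(1) = zeta_4^(1*1) = zeta_4^1 = I.

Proof sketch: Z/4Z is abelian, so all 4 irreducible complex representations are 1-dimensional. They are given by chi_k(m) = zeta_4^(k*m) for k = 0,...,3. Row orthogonality: sum_m chi_k(m) conj(chi_l(m)) = 4 * [k = l].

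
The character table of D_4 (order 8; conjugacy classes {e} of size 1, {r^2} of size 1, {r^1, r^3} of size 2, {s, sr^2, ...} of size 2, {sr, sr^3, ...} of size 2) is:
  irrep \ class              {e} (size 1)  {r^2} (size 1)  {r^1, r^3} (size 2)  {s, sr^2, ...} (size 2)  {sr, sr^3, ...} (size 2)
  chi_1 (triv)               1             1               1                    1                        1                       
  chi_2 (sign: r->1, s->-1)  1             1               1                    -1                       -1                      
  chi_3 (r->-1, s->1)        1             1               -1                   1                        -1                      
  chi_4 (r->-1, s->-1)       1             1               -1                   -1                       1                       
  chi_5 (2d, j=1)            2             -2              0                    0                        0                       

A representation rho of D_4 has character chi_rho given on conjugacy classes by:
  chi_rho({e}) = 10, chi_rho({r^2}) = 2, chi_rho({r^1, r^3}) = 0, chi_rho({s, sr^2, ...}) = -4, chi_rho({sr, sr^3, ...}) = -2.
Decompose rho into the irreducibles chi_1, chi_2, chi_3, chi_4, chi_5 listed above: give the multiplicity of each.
Multiplicities: chi_1: 0, chi_2: 3, chi_3: 1, chi_4: 2, chi_5: 2.

Proof sketch: Use <chi_rho, chi> = (1/|G|) sum_C |C| * chi_rho(C) * conj(chi(C)) with |G| = 8 for each irreducible chi in the table:
  <chi_rho, chi_1> = (1/8)[1*(10)*conj(1) + 1*(2)*conj(1) + 2*(0)*conj(1) + 2*(-4)*conj(1) + 2*(-2)*conj(1)]
      = (1/8)[(10) + (2) + (0) + (-8) + (-4)] = 0/8 = 0
  <chi_rho, chi_2> = (1/8)[1*(10)*conj(1) + 1*(2)*conj(1) + 2*(0)*conj(1) + 2*(-4)*conj(-1) + 2*(-2)*conj(-1)]
      = (1/8)[(10) + (2) + (0) + (8) + (4)] = 24/8 = 3
  <chi_rho, chi_3> = (1/8)[1*(10)*conj(1) + 1*(2)*conj(1) + 2*(0)*conj(-1) + 2*(-4)*conj(1) + 2*(-2)*conj(-1)]
      = (1/8)[(10) + (2) + (0) + (-8) + (4)] = 8/8 = 1
  <chi_rho, chi_4> = (1/8)[1*(10)*conj(1) + 1*(2)*conj(1) + 2*(0)*conj(-1) + 2*(-4)*conj(-1) + 2*(-2)*conj(1)]
      = (1/8)[(10) + (2) + (0) + (8) + (-4)] = 16/8 = 2
  <chi_rho, chi_5> = (1/8)[1*(10)*conj(2) + 1*(2)*conj(-2) + 2*(0)*conj(0) + 2*(-4)*conj(0) + 2*(-2)*conj(0)]
      = (1/8)[(20) + (-4) + (0) + (0) + (0)] = 16/8 = 2
Dimension check: dim(rho) = sum (mult * dim) = 0*1 + 3*1 + 1*1 + 2*1 + 2*2 = 10 = chi_rho(e) = 10.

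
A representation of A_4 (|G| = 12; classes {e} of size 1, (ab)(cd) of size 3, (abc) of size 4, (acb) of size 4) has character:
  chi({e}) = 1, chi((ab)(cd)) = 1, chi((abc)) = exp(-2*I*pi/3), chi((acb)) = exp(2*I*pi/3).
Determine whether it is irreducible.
Irreducible: <chi, chi> = 1.

Argument: <chi, chi> = (1/|G|) sum_C |C| * |chi(C)|^2 = (1/12)[1*|1|^2 + 3*|1|^2 + 4*|exp(-2*I*pi/3)|^2 + 4*|exp(2*I*pi/3)|^2]
  = (1/12)[(1) + (3) + (4) + (4)] = 12/12 = 1.
(Exp terms are combined using exp(i*s)*conj(exp(i*t)) = exp(i*(s-t)), and sums of them are collapsed using the identity that for every m > 1 the m distinct m-th roots of unity sum to 0, e.g. 1 + exp(2*I*pi/3) + exp(-2*I*pi/3) = 0.)
A character is irreducible iff <chi, chi> = 1, so this representation is irreducible.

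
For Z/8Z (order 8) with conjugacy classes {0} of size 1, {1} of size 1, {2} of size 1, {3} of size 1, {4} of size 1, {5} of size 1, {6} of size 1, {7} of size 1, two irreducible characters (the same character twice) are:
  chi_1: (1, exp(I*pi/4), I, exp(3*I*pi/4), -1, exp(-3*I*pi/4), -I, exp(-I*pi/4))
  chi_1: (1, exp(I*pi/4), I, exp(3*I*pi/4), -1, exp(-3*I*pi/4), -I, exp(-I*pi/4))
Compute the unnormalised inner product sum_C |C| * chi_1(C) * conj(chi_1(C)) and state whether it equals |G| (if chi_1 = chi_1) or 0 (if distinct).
Sum = 8 = |G| = 8; so <chi_1, chi_1> = 1 (norm-1 confirms irreducibility).

Justification: Compute term by term over conjugacy classes (|C| * chi_1(C) * conj(chi_1(C))):
  1*(1)*conj(1) + 1*(exp(I*pi/4))*conj(exp(I*pi/4)) + 1*(I)*conj(I) + 1*(exp(3*I*pi/4))*conj(exp(3*I*pi/4)) + 1*(-1)*conj(-1) + 1*(exp(-3*I*pi/4))*conj(exp(-3*I*pi/4)) + 1*(-I)*conj(-I) + 1*(exp(-I*pi/4))*conj(exp(-I*pi/4))
  = (1) + (1) + (1) + (1) + (1) + (1) + (1) + (1)
  = 8.
(Exp terms are combined using exp(i*s)*conj(exp(i*t)) = exp(i*(s-t)), and sums of them are collapsed using the identity that for every m > 1 the m distinct m-th roots of unity sum to 0, e.g. 1 + exp(2*I*pi/3) + exp(-2*I*pi/3) = 0.)
Dividing by |G| = 8 gives 8/8 = 1, matching the row-orthogonality relation <chi_1, chi_1> = [chi_1 = chi_1].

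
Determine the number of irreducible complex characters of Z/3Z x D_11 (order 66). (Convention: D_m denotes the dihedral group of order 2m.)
21

Solution. The number of irreducible complex representations of a finite group equals its number of conjugacy classes. For a direct product, #classes(G x H) = #classes(G) * #classes(H). Z/3Z has 3 classes (abelian), D_11 has 7 classes, so 3 * 7 = 21, so Z/3Z x D_11 (order 66) has exactly 21 irreducible complex representations.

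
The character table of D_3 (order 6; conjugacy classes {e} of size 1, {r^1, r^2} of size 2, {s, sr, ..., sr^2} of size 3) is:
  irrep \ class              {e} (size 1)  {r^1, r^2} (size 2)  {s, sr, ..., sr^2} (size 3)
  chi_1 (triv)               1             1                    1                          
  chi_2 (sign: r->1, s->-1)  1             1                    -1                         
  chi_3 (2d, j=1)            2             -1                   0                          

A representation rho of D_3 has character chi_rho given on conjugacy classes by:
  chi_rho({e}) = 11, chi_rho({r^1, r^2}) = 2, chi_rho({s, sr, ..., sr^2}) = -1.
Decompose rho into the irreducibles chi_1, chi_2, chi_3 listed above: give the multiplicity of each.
Multiplicities: chi_1: 2, chi_2: 3, chi_3: 3.

Reasoning: Use <chi_rho, chi> = (1/|G|) sum_C |C| * chi_rho(C) * conj(chi(C)) with |G| = 6 for each irreducible chi in the table:
  <chi_rho, chi_1> = (1/6)[1*(11)*conj(1) + 2*(2)*conj(1) + 3*(-1)*conj(1)]
      = (1/6)[(11) + (4) + (-3)] = 12/6 = 2
  <chi_rho, chi_2> = (1/6)[1*(11)*conj(1) + 2*(2)*conj(1) + 3*(-1)*conj(-1)]
      = (1/6)[(11) + (4) + (3)] = 18/6 = 3
  <chi_rho, chi_3> = (1/6)[1*(11)*conj(2) + 2*(2)*conj(-1) + 3*(-1)*conj(0)]
      = (1/6)[(22) + (-4) + (0)] = 18/6 = 3
Dimension check: dim(rho) = sum (mult * dim) = 2*1 + 3*1 + 3*2 = 11 = chi_rho(e) = 11.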